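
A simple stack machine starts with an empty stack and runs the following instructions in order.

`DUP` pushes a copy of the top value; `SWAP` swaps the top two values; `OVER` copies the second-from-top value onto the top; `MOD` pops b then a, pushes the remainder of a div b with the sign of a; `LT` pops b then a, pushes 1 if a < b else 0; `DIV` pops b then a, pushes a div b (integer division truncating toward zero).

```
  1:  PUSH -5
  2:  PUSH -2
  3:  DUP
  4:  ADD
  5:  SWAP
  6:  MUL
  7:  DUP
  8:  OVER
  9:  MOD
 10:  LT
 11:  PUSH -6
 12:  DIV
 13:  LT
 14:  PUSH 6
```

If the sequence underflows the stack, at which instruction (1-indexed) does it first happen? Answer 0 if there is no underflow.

13

PUSH -5 → -5
PUSH -2 → -5 -2
DUP     → -5 -2 -2
ADD     → -5 -4
SWAP    → -4 -5
MUL     → 20
DUP     → 20 20
OVER    → 20 20 20
MOD     → 20 0
LT      → 0
PUSH -6 → 0 -6
DIV     → 0
LT  — needs 2 operands, stack has 1 → underflow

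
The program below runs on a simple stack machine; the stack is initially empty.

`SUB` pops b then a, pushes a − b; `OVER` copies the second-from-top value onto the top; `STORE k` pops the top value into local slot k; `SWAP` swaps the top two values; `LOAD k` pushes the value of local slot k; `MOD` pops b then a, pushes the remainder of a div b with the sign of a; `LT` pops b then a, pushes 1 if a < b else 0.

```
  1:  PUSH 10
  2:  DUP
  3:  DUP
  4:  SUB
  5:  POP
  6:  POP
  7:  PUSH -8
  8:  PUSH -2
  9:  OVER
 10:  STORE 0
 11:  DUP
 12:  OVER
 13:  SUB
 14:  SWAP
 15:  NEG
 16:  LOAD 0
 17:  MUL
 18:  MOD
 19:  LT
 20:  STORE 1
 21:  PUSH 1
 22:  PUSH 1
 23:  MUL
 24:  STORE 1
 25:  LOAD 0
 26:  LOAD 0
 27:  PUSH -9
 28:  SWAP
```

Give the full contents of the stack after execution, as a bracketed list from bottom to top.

[-8, -9, -8]

PUSH 10  [10]
DUP      [10, 10]
DUP      [10, 10, 10]
SUB      [10, 0]
POP      [10]
POP      []
PUSH -8  [-8]
PUSH -2  [-8, -2]
OVER     [-8, -2, -8]
STORE 0  [-8, -2]
DUP      [-8, -2, -2]
OVER     [-8, -2, -2, -2]
SUB      [-8, -2, 0]
SWAP     [-8, 0, -2]
NEG      [-8, 0, 2]
LOAD 0   [-8, 0, 2, -8]
MUL      [-8, 0, -16]
MOD      [-8, 0]
LT       [1]
STORE 1  []
PUSH 1   [1]
PUSH 1   [1, 1]
MUL      [1]
STORE 1  []
LOAD 0   [-8]
LOAD 0   [-8, -8]
PUSH -9  [-8, -8, -9]
SWAP     [-8, -9, -8]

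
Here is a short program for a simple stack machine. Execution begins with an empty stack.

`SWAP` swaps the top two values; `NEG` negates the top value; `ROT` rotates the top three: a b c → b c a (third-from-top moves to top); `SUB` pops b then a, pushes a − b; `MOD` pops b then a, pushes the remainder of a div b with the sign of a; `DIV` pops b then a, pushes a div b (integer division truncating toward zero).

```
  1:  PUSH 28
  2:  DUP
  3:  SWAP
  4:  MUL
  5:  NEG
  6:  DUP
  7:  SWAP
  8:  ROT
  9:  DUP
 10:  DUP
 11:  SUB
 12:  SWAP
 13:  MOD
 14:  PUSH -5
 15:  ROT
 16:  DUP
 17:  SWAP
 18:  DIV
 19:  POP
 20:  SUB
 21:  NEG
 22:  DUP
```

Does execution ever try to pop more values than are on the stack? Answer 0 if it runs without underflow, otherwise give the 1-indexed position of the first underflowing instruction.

PUSH 28 -> [28]
DUP     -> [28, 28]
SWAP    -> [28, 28]
MUL     -> [784]
NEG     -> [-784]
DUP     -> [-784, -784]
SWAP    -> [-784, -784]
ROT  — needs 3 operands, stack has 2 → underflow

8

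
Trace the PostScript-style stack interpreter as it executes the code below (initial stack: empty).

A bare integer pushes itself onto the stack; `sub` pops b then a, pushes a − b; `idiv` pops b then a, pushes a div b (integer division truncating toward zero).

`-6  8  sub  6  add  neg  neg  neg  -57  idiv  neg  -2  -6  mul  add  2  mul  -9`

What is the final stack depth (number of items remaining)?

-6   -> [-6]
8    -> [-6, 8]
sub  -> [-14]
6    -> [-14, 6]
add  -> [-8]
neg  -> [8]
neg  -> [-8]
neg  -> [8]
-57  -> [8, -57]
idiv -> [0]
neg  -> [0]
-2   -> [0, -2]
-6   -> [0, -2, -6]
mul  -> [0, 12]
add  -> [12]
2    -> [12, 2]
mul  -> [24]
-9   -> [24, -9]

2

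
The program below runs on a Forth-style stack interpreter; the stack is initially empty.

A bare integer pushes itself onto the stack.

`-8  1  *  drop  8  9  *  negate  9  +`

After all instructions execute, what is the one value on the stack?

-63

-8      -8
1       -8 1
*       -8
drop    (empty)
8       8
9       8 9
*       72
negate  -72
9       -72 9
+       -63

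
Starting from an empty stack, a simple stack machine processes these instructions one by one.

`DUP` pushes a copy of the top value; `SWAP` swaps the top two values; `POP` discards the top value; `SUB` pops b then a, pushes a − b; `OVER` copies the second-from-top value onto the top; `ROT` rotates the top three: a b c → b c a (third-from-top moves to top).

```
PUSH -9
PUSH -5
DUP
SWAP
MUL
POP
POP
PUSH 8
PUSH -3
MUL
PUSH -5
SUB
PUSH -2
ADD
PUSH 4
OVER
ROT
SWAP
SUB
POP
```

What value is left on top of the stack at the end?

PUSH -9 → -9
PUSH -5 → -9 -5
DUP     → -9 -5 -5
SWAP    → -9 -5 -5
MUL     → -9 25
POP     → -9
POP     → (empty)
PUSH 8  → 8
PUSH -3 → 8 -3
MUL     → -24
PUSH -5 → -24 -5
SUB     → -19
PUSH -2 → -19 -2
ADD     → -21
PUSH 4  → -21 4
OVER    → -21 4 -21
ROT     → 4 -21 -21
SWAP    → 4 -21 -21
SUB     → 4 0
POP     → 4

4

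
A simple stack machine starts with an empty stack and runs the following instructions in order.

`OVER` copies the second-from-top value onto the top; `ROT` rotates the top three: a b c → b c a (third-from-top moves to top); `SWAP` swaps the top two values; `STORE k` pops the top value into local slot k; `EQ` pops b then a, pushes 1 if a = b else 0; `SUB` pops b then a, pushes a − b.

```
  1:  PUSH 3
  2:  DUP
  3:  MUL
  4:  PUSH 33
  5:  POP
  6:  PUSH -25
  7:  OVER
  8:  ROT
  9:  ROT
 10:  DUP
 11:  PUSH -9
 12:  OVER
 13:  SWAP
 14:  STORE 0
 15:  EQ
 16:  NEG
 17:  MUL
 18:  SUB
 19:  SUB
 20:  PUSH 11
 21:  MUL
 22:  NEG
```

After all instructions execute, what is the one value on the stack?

-275

PUSH 3   : [3]
DUP      : [3, 3]
MUL      : [9]
PUSH 33  : [9, 33]
POP      : [9]
PUSH -25 : [9, -25]
OVER     : [9, -25, 9]
ROT      : [-25, 9, 9]
ROT      : [9, 9, -25]
DUP      : [9, 9, -25, -25]
PUSH -9  : [9, 9, -25, -25, -9]
OVER     : [9, 9, -25, -25, -9, -25]
SWAP     : [9, 9, -25, -25, -25, -9]
STORE 0  : [9, 9, -25, -25, -25]
EQ       : [9, 9, -25, 1]
NEG      : [9, 9, -25, -1]
MUL      : [9, 9, 25]
SUB      : [9, -16]
SUB      : [25]
PUSH 11  : [25, 11]
MUL      : [275]
NEG      : [-275]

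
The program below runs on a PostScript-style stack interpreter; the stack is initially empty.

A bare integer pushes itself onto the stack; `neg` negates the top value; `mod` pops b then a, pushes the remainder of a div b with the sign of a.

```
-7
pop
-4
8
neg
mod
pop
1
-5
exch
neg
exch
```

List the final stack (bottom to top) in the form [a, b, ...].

[-1, -5]

-7   → [-7]
pop  → []
-4   → [-4]
8    → [-4, 8]
neg  → [-4, -8]
mod  → [-4]
pop  → []
1    → [1]
-5   → [1, -5]
exch → [-5, 1]
neg  → [-5, -1]
exch → [-1, -5]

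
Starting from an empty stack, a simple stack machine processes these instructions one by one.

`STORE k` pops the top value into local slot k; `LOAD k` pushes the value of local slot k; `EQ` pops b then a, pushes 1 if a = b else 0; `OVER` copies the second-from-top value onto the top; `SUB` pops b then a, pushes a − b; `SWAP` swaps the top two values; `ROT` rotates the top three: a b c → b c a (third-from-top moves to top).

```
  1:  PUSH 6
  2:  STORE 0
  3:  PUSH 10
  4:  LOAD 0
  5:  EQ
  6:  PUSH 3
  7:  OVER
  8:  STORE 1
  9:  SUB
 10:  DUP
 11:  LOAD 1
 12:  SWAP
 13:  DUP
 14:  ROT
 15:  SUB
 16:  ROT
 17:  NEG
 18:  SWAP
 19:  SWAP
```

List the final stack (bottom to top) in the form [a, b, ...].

PUSH 6  → 6
STORE 0 → (empty)
PUSH 10 → 10
LOAD 0  → 10 6
EQ      → 0
PUSH 3  → 0 3
OVER    → 0 3 0
STORE 1 → 0 3
SUB     → -3
DUP     → -3 -3
LOAD 1  → -3 -3 0
SWAP    → -3 0 -3
DUP     → -3 0 -3 -3
ROT     → -3 -3 -3 0
SUB     → -3 -3 -3
ROT     → -3 -3 -3
NEG     → -3 -3 3
SWAP    → -3 3 -3
SWAP    → -3 -3 3

[-3, -3, 3]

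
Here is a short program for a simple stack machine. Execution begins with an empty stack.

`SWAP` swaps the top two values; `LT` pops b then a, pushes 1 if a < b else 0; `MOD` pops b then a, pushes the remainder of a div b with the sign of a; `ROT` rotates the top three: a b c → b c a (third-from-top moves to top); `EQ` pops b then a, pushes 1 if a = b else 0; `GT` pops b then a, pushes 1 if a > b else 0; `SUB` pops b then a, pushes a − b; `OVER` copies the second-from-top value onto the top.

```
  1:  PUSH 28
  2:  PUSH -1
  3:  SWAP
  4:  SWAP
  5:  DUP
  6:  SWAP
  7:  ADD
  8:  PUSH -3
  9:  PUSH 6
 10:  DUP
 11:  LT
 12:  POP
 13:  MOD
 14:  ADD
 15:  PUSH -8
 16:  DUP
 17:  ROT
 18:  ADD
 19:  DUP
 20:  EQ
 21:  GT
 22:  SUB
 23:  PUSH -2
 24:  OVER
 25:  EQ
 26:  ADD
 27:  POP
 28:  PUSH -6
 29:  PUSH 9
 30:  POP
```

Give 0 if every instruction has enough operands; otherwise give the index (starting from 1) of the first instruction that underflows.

PUSH 28 -> [28]
PUSH -1 -> [28, -1]
SWAP    -> [-1, 28]
SWAP    -> [28, -1]
DUP     -> [28, -1, -1]
SWAP    -> [28, -1, -1]
ADD     -> [28, -2]
PUSH -3 -> [28, -2, -3]
PUSH 6  -> [28, -2, -3, 6]
DUP     -> [28, -2, -3, 6, 6]
LT      -> [28, -2, -3, 0]
POP     -> [28, -2, -3]
MOD     -> [28, -2]
ADD     -> [26]
PUSH -8 -> [26, -8]
DUP     -> [26, -8, -8]
ROT     -> [-8, -8, 26]
ADD     -> [-8, 18]
DUP     -> [-8, 18, 18]
EQ      -> [-8, 1]
GT      -> [0]
SUB  — needs 2 operands, stack has 1 → underflow

22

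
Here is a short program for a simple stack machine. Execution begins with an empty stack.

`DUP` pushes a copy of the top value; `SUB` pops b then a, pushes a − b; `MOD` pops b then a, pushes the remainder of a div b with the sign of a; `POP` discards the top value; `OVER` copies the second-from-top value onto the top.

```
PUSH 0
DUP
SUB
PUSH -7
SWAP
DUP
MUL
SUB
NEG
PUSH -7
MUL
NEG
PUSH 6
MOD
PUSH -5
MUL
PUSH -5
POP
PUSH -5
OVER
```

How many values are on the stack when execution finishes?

3

PUSH 0   0
DUP      0 0
SUB      0
PUSH -7  0 -7
SWAP     -7 0
DUP      -7 0 0
MUL      -7 0
SUB      -7
NEG      7
PUSH -7  7 -7
MUL      -49
NEG      49
PUSH 6   49 6
MOD      1
PUSH -5  1 -5
MUL      -5
PUSH -5  -5 -5
POP      -5
PUSH -5  -5 -5
OVER     -5 -5 -5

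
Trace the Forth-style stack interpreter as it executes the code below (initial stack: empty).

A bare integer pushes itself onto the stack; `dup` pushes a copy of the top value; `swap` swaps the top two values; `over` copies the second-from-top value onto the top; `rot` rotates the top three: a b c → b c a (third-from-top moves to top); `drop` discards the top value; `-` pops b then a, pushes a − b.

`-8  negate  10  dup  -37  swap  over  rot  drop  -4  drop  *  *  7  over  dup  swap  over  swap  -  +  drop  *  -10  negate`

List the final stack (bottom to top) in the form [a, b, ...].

-8     → -8
negate → 8
10     → 8 10
dup    → 8 10 10
-37    → 8 10 10 -37
swap   → 8 10 -37 10
over   → 8 10 -37 10 -37
rot    → 8 10 10 -37 -37
drop   → 8 10 10 -37
-4     → 8 10 10 -37 -4
drop   → 8 10 10 -37
*      → 8 10 -370
*      → 8 -3700
7      → 8 -3700 7
over   → 8 -3700 7 -3700
dup    → 8 -3700 7 -3700 -3700
swap   → 8 -3700 7 -3700 -3700
over   → 8 -3700 7 -3700 -3700 -3700
swap   → 8 -3700 7 -3700 -3700 -3700
-      → 8 -3700 7 -3700 0
+      → 8 -3700 7 -3700
drop   → 8 -3700 7
*      → 8 -25900
-10    → 8 -25900 -10
negate → 8 -25900 10

[8, -25900, 10]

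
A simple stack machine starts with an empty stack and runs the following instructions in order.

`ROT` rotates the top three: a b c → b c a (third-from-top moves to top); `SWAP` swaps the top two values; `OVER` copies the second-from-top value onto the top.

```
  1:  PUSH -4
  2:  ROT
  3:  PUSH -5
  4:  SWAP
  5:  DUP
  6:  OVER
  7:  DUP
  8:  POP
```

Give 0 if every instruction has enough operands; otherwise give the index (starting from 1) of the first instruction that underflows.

2

PUSH -4 -> [-4]
ROT  — needs 3 operands, stack has 1 → underflow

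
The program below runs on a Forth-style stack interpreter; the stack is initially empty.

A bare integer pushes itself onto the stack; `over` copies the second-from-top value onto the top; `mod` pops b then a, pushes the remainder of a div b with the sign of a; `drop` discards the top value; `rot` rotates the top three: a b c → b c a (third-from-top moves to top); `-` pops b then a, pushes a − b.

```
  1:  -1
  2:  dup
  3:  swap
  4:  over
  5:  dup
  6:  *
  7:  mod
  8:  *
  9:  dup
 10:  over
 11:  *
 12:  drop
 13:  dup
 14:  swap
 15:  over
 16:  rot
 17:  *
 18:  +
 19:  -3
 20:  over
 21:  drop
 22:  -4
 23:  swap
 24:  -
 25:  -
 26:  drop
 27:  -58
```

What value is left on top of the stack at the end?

-1   : -1
dup  : -1 -1
swap : -1 -1
over : -1 -1 -1
dup  : -1 -1 -1 -1
*    : -1 -1 1
mod  : -1 0
*    : 0
dup  : 0 0
over : 0 0 0
*    : 0 0
drop : 0
dup  : 0 0
swap : 0 0
over : 0 0 0
rot  : 0 0 0
*    : 0 0
+    : 0
-3   : 0 -3
over : 0 -3 0
drop : 0 -3
-4   : 0 -3 -4
swap : 0 -4 -3
-    : 0 -1
-    : 1
drop : (empty)
-58  : -58

-58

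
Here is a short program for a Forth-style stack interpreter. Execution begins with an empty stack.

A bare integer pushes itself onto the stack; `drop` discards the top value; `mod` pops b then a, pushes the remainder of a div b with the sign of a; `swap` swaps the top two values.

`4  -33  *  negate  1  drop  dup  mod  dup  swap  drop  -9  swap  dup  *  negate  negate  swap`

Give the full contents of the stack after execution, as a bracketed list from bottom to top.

[0, -9]

4      : [4]
-33    : [4, -33]
*      : [-132]
negate : [132]
1      : [132, 1]
drop   : [132]
dup    : [132, 132]
mod    : [0]
dup    : [0, 0]
swap   : [0, 0]
drop   : [0]
-9     : [0, -9]
swap   : [-9, 0]
dup    : [-9, 0, 0]
*      : [-9, 0]
negate : [-9, 0]
negate : [-9, 0]
swap   : [0, -9]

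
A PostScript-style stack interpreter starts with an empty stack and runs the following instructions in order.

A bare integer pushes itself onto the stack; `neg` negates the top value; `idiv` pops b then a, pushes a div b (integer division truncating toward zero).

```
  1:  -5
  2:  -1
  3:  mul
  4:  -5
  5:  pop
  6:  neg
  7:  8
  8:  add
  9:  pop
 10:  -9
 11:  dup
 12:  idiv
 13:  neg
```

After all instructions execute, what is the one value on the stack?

-5   → -5
-1   → -5 -1
mul  → 5
-5   → 5 -5
pop  → 5
neg  → -5
8    → -5 8
add  → 3
pop  → (empty)
-9   → -9
dup  → -9 -9
idiv → 1
neg  → -1

-1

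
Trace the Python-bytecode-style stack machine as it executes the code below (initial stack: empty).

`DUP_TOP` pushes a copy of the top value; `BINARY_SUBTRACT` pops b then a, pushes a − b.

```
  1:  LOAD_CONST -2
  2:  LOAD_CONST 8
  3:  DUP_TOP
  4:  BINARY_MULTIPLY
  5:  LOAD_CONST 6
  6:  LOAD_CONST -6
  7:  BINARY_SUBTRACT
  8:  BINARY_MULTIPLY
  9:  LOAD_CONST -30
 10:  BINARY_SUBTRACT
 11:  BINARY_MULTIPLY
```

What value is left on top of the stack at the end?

LOAD_CONST -2   -> -2
LOAD_CONST 8    -> -2 8
DUP_TOP         -> -2 8 8
BINARY_MULTIPLY -> -2 64
LOAD_CONST 6    -> -2 64 6
LOAD_CONST -6   -> -2 64 6 -6
BINARY_SUBTRACT -> -2 64 12
BINARY_MULTIPLY -> -2 768
LOAD_CONST -30  -> -2 768 -30
BINARY_SUBTRACT -> -2 798
BINARY_MULTIPLY -> -1596

-1596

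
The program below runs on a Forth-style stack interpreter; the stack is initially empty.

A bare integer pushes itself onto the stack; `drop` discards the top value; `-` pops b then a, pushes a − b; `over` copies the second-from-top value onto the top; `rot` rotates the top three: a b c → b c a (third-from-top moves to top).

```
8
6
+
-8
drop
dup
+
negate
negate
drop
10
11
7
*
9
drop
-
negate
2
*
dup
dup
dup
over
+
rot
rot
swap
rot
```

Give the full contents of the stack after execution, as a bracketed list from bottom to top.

8       8
6       8 6
+       14
-8      14 -8
drop    14
dup     14 14
+       28
negate  -28
negate  28
drop    (empty)
10      10
11      10 11
7       10 11 7
*       10 77
9       10 77 9
drop    10 77
-       -67
negate  67
2       67 2
*       134
dup     134 134
dup     134 134 134
dup     134 134 134 134
over    134 134 134 134 134
+       134 134 134 268
rot     134 134 268 134
rot     134 268 134 134
swap    134 268 134 134
rot     134 134 134 268

[134, 134, 134, 268]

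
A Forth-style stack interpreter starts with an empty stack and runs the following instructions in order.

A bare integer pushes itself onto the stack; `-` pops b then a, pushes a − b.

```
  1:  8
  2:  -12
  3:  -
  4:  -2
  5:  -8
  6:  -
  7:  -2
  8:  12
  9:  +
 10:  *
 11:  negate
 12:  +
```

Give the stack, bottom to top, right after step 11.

[20, -60]

8       8
-12     8 -12
-       20
-2      20 -2
-8      20 -2 -8
-       20 6
-2      20 6 -2
12      20 6 -2 12
+       20 6 10
*       20 60
negate  20 -60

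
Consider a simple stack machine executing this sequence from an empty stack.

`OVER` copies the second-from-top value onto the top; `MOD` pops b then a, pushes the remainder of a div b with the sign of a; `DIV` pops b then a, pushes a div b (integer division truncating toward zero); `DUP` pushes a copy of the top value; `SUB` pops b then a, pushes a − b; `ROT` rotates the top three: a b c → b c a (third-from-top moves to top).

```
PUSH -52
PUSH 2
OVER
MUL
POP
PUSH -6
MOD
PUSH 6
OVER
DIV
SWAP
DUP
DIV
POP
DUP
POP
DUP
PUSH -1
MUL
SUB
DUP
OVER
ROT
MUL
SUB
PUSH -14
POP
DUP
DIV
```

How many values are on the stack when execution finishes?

1

PUSH -52  -52
PUSH 2    -52 2
OVER      -52 2 -52
MUL       -52 -104
POP       -52
PUSH -6   -52 -6
MOD       -4
PUSH 6    -4 6
OVER      -4 6 -4
DIV       -4 -1
SWAP      -1 -4
DUP       -1 -4 -4
DIV       -1 1
POP       -1
DUP       -1 -1
POP       -1
DUP       -1 -1
PUSH -1   -1 -1 -1
MUL       -1 1
SUB       -2
DUP       -2 -2
OVER      -2 -2 -2
ROT       -2 -2 -2
MUL       -2 4
SUB       -6
PUSH -14  -6 -14
POP       -6
DUP       -6 -6
DIV       1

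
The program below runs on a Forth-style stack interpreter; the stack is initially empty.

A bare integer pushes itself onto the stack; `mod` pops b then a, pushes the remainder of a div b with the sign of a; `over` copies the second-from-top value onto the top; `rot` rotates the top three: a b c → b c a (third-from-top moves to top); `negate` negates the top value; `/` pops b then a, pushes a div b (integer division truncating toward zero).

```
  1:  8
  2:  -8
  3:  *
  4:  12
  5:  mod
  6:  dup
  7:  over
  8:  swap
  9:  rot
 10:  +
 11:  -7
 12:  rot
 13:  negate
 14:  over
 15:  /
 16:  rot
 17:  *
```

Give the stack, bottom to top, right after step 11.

8    : [8]
-8   : [8, -8]
*    : [-64]
12   : [-64, 12]
mod  : [-4]
dup  : [-4, -4]
over : [-4, -4, -4]
swap : [-4, -4, -4]
rot  : [-4, -4, -4]
+    : [-4, -8]
-7   : [-4, -8, -7]

[-4, -8, -7]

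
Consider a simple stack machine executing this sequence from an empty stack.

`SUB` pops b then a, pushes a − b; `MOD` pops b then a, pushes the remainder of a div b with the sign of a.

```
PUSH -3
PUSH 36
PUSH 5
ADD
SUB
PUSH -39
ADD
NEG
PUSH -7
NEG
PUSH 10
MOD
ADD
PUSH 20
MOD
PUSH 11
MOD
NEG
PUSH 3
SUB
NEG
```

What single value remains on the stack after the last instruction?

13

PUSH -3  : [-3]
PUSH 36  : [-3, 36]
PUSH 5   : [-3, 36, 5]
ADD      : [-3, 41]
SUB      : [-44]
PUSH -39 : [-44, -39]
ADD      : [-83]
NEG      : [83]
PUSH -7  : [83, -7]
NEG      : [83, 7]
PUSH 10  : [83, 7, 10]
MOD      : [83, 7]
ADD      : [90]
PUSH 20  : [90, 20]
MOD      : [10]
PUSH 11  : [10, 11]
MOD      : [10]
NEG      : [-10]
PUSH 3   : [-10, 3]
SUB      : [-13]
NEG      : [13]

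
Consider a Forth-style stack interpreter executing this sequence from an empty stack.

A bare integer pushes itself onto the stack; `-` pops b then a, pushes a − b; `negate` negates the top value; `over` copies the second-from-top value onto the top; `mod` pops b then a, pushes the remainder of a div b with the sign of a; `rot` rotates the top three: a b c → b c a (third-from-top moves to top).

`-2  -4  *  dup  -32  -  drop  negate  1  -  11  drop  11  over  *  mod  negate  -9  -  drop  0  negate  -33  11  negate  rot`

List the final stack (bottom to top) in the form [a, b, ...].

[-33, -11, 0]

-2     : [-2]
-4     : [-2, -4]
*      : [8]
dup    : [8, 8]
-32    : [8, 8, -32]
-      : [8, 40]
drop   : [8]
negate : [-8]
1      : [-8, 1]
-      : [-9]
11     : [-9, 11]
drop   : [-9]
11     : [-9, 11]
over   : [-9, 11, -9]
*      : [-9, -99]
mod    : [-9]
negate : [9]
-9     : [9, -9]
-      : [18]
drop   : []
0      : [0]
negate : [0]
-33    : [0, -33]
11     : [0, -33, 11]
negate : [0, -33, -11]
rot    : [-33, -11, 0]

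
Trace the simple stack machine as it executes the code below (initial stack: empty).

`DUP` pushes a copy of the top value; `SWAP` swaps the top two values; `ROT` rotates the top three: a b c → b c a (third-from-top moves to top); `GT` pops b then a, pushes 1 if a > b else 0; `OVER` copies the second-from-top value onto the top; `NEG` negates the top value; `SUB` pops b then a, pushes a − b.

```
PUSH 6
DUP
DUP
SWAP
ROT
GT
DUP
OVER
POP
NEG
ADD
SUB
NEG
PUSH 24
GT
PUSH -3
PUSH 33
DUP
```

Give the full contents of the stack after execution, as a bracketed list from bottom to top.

PUSH 6  → [6]
DUP     → [6, 6]
DUP     → [6, 6, 6]
SWAP    → [6, 6, 6]
ROT     → [6, 6, 6]
GT      → [6, 0]
DUP     → [6, 0, 0]
OVER    → [6, 0, 0, 0]
POP     → [6, 0, 0]
NEG     → [6, 0, 0]
ADD     → [6, 0]
SUB     → [6]
NEG     → [-6]
PUSH 24 → [-6, 24]
GT      → [0]
PUSH -3 → [0, -3]
PUSH 33 → [0, -3, 33]
DUP     → [0, -3, 33, 33]

[0, -3, 33, 33]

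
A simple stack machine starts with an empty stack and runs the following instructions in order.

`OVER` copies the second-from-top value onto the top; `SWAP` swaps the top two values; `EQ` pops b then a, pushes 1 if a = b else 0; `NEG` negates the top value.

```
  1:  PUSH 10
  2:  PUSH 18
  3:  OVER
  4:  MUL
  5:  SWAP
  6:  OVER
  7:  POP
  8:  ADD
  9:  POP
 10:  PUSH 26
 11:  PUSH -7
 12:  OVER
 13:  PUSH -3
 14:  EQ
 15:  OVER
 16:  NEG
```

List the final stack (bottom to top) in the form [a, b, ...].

PUSH 10 : [10]
PUSH 18 : [10, 18]
OVER    : [10, 18, 10]
MUL     : [10, 180]
SWAP    : [180, 10]
OVER    : [180, 10, 180]
POP     : [180, 10]
ADD     : [190]
POP     : []
PUSH 26 : [26]
PUSH -7 : [26, -7]
OVER    : [26, -7, 26]
PUSH -3 : [26, -7, 26, -3]
EQ      : [26, -7, 0]
OVER    : [26, -7, 0, -7]
NEG     : [26, -7, 0, 7]

[26, -7, 0, 7]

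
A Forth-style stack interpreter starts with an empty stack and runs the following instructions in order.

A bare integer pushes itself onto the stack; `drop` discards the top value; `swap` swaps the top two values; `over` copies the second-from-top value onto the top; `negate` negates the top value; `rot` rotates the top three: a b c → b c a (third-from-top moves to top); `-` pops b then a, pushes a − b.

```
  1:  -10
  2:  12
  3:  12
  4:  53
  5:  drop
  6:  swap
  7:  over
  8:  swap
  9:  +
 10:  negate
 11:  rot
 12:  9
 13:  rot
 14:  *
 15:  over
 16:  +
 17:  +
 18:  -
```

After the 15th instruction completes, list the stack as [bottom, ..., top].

-10    : -10
12     : -10 12
12     : -10 12 12
53     : -10 12 12 53
drop   : -10 12 12
swap   : -10 12 12
over   : -10 12 12 12
swap   : -10 12 12 12
+      : -10 12 24
negate : -10 12 -24
rot    : 12 -24 -10
9      : 12 -24 -10 9
rot    : 12 -10 9 -24
*      : 12 -10 -216
over   : 12 -10 -216 -10

[12, -10, -216, -10]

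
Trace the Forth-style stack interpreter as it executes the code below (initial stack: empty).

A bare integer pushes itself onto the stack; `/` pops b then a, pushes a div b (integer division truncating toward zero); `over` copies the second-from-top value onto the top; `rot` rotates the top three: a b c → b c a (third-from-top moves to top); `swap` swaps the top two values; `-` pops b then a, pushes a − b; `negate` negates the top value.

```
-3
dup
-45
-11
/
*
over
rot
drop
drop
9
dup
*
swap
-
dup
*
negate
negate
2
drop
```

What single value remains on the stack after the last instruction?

8649

-3      -3
dup     -3 -3
-45     -3 -3 -45
-11     -3 -3 -45 -11
/       -3 -3 4
*       -3 -12
over    -3 -12 -3
rot     -12 -3 -3
drop    -12 -3
drop    -12
9       -12 9
dup     -12 9 9
*       -12 81
swap    81 -12
-       93
dup     93 93
*       8649
negate  -8649
negate  8649
2       8649 2
drop    8649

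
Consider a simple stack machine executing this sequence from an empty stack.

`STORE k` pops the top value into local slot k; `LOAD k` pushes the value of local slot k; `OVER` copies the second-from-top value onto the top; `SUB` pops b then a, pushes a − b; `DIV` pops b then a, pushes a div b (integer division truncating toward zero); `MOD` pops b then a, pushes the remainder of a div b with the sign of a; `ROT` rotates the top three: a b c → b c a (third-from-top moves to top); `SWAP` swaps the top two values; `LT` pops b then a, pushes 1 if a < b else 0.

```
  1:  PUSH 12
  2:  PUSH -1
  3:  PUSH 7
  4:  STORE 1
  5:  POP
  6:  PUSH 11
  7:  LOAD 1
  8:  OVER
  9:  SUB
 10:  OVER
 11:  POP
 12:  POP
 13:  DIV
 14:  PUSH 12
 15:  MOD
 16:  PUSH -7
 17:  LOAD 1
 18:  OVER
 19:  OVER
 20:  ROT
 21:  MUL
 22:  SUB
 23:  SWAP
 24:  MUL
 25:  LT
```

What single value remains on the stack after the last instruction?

PUSH 12 : [12]
PUSH -1 : [12, -1]
PUSH 7  : [12, -1, 7]
STORE 1 : [12, -1]
POP     : [12]
PUSH 11 : [12, 11]
LOAD 1  : [12, 11, 7]
OVER    : [12, 11, 7, 11]
SUB     : [12, 11, -4]
OVER    : [12, 11, -4, 11]
POP     : [12, 11, -4]
POP     : [12, 11]
DIV     : [1]
PUSH 12 : [1, 12]
MOD     : [1]
PUSH -7 : [1, -7]
LOAD 1  : [1, -7, 7]
OVER    : [1, -7, 7, -7]
OVER    : [1, -7, 7, -7, 7]
ROT     : [1, -7, -7, 7, 7]
MUL     : [1, -7, -7, 49]
SUB     : [1, -7, -56]
SWAP    : [1, -56, -7]
MUL     : [1, 392]
LT      : [1]

1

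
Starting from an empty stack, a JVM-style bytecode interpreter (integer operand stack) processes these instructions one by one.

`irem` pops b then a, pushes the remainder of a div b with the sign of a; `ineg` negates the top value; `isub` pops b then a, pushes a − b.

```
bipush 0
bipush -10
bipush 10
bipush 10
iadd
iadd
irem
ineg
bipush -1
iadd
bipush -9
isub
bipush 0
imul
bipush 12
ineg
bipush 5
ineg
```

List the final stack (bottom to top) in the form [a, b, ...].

[0, -12, -5]

bipush 0   : [0]
bipush -10 : [0, -10]
bipush 10  : [0, -10, 10]
bipush 10  : [0, -10, 10, 10]
iadd       : [0, -10, 20]
iadd       : [0, 10]
irem       : [0]
ineg       : [0]
bipush -1  : [0, -1]
iadd       : [-1]
bipush -9  : [-1, -9]
isub       : [8]
bipush 0   : [8, 0]
imul       : [0]
bipush 12  : [0, 12]
ineg       : [0, -12]
bipush 5   : [0, -12, 5]
ineg       : [0, -12, -5]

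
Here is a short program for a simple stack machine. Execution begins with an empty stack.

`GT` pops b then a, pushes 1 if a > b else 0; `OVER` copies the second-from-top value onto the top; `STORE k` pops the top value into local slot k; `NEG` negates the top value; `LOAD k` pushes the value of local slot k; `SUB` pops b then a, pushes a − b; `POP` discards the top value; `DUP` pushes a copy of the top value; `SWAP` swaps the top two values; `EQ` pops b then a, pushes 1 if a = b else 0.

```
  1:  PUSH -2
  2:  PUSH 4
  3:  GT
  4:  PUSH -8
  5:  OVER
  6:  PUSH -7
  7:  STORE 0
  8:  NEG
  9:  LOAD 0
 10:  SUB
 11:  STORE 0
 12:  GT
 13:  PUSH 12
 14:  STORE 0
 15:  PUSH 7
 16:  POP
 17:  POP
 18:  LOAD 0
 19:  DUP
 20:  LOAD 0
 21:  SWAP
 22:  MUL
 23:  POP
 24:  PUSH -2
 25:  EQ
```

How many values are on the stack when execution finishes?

1

PUSH -2 -> -2
PUSH 4  -> -2 4
GT      -> 0
PUSH -8 -> 0 -8
OVER    -> 0 -8 0
PUSH -7 -> 0 -8 0 -7
STORE 0 -> 0 -8 0
NEG     -> 0 -8 0
LOAD 0  -> 0 -8 0 -7
SUB     -> 0 -8 7
STORE 0 -> 0 -8
GT      -> 1
PUSH 12 -> 1 12
STORE 0 -> 1
PUSH 7  -> 1 7
POP     -> 1
POP     -> (empty)
LOAD 0  -> 12
DUP     -> 12 12
LOAD 0  -> 12 12 12
SWAP    -> 12 12 12
MUL     -> 12 144
POP     -> 12
PUSH -2 -> 12 -2
EQ      -> 0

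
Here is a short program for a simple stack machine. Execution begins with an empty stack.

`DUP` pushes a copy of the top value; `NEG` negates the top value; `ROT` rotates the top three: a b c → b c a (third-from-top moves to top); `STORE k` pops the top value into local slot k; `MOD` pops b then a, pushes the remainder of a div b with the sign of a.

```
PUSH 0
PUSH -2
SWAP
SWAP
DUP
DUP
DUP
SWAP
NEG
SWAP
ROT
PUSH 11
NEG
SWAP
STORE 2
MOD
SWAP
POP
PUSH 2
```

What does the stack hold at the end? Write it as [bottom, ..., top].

[0, -2, -2, 2]

PUSH 0  → 0
PUSH -2 → 0 -2
SWAP    → -2 0
SWAP    → 0 -2
DUP     → 0 -2 -2
DUP     → 0 -2 -2 -2
DUP     → 0 -2 -2 -2 -2
SWAP    → 0 -2 -2 -2 -2
NEG     → 0 -2 -2 -2 2
SWAP    → 0 -2 -2 2 -2
ROT     → 0 -2 2 -2 -2
PUSH 11 → 0 -2 2 -2 -2 11
NEG     → 0 -2 2 -2 -2 -11
SWAP    → 0 -2 2 -2 -11 -2
STORE 2 → 0 -2 2 -2 -11
MOD     → 0 -2 2 -2
SWAP    → 0 -2 -2 2
POP     → 0 -2 -2
PUSH 2  → 0 -2 -2 2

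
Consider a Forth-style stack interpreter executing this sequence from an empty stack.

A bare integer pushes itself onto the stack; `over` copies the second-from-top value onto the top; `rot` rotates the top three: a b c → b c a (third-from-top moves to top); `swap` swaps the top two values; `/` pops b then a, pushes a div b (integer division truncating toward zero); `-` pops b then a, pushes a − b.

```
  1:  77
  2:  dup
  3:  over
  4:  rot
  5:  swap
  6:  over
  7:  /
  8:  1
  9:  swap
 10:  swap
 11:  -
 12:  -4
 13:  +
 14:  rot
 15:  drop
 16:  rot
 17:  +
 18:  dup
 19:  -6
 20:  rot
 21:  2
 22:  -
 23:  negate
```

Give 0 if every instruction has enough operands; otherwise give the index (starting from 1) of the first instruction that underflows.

77   → 77
dup  → 77 77
over → 77 77 77
rot  → 77 77 77
swap → 77 77 77
over → 77 77 77 77
/    → 77 77 1
1    → 77 77 1 1
swap → 77 77 1 1
swap → 77 77 1 1
-    → 77 77 0
-4   → 77 77 0 -4
+    → 77 77 -4
rot  → 77 -4 77
drop → 77 -4
rot  — needs 3 operands, stack has 2 → underflow

16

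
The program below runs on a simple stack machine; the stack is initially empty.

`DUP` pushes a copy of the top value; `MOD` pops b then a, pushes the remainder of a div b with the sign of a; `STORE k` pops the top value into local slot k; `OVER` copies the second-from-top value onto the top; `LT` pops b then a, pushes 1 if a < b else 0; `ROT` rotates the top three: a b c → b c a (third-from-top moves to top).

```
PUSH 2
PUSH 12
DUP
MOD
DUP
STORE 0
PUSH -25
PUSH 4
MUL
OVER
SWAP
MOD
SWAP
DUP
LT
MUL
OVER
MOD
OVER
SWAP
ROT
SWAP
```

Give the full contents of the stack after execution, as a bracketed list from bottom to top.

[2, 2, 0]

PUSH 2    2
PUSH 12   2 12
DUP       2 12 12
MOD       2 0
DUP       2 0 0
STORE 0   2 0
PUSH -25  2 0 -25
PUSH 4    2 0 -25 4
MUL       2 0 -100
OVER      2 0 -100 0
SWAP      2 0 0 -100
MOD       2 0 0
SWAP      2 0 0
DUP       2 0 0 0
LT        2 0 0
MUL       2 0
OVER      2 0 2
MOD       2 0
OVER      2 0 2
SWAP      2 2 0
ROT       2 0 2
SWAP      2 2 0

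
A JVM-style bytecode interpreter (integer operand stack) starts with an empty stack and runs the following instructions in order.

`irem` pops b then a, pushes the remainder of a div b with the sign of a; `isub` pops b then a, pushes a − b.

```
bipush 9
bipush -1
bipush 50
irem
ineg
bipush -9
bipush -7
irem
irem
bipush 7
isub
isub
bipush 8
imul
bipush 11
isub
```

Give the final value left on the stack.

109

bipush 9  -> 9
bipush -1 -> 9 -1
bipush 50 -> 9 -1 50
irem      -> 9 -1
ineg      -> 9 1
bipush -9 -> 9 1 -9
bipush -7 -> 9 1 -9 -7
irem      -> 9 1 -2
irem      -> 9 1
bipush 7  -> 9 1 7
isub      -> 9 -6
isub      -> 15
bipush 8  -> 15 8
imul      -> 120
bipush 11 -> 120 11
isub      -> 109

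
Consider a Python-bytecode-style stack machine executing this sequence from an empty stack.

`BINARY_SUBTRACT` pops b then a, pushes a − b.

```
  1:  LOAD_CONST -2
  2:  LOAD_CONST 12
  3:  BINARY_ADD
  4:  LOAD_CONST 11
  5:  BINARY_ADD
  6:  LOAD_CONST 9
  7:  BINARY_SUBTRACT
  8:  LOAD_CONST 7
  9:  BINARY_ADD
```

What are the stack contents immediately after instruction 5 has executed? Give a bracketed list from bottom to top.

LOAD_CONST -2  [-2]
LOAD_CONST 12  [-2, 12]
BINARY_ADD     [10]
LOAD_CONST 11  [10, 11]
BINARY_ADD     [21]

[21]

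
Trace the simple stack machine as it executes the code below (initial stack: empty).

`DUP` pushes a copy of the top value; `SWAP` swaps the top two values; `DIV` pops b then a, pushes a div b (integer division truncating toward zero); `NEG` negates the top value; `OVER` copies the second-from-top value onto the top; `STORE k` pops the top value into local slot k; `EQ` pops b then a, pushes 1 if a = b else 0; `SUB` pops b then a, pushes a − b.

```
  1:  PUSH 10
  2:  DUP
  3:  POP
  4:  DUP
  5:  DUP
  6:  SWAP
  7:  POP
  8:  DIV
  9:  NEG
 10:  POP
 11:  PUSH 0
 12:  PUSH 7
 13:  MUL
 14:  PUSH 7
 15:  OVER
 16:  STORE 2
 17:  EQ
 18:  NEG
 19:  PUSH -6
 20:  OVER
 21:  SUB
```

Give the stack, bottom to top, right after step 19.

[0, -6]

PUSH 10 -> 10
DUP     -> 10 10
POP     -> 10
DUP     -> 10 10
DUP     -> 10 10 10
SWAP    -> 10 10 10
POP     -> 10 10
DIV     -> 1
NEG     -> -1
POP     -> (empty)
PUSH 0  -> 0
PUSH 7  -> 0 7
MUL     -> 0
PUSH 7  -> 0 7
OVER    -> 0 7 0
STORE 2 -> 0 7
EQ      -> 0
NEG     -> 0
PUSH -6 -> 0 -6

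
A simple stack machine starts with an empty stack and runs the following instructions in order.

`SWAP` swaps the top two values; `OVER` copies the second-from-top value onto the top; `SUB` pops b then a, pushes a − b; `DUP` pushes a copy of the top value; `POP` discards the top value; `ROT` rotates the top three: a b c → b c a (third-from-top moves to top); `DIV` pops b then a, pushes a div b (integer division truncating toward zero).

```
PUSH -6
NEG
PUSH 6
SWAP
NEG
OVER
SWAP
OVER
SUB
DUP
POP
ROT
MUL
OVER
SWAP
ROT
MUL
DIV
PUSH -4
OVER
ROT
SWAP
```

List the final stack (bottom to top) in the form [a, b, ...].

[-4, 0, 0]

PUSH -6 : [-6]
NEG     : [6]
PUSH 6  : [6, 6]
SWAP    : [6, 6]
NEG     : [6, -6]
OVER    : [6, -6, 6]
SWAP    : [6, 6, -6]
OVER    : [6, 6, -6, 6]
SUB     : [6, 6, -12]
DUP     : [6, 6, -12, -12]
POP     : [6, 6, -12]
ROT     : [6, -12, 6]
MUL     : [6, -72]
OVER    : [6, -72, 6]
SWAP    : [6, 6, -72]
ROT     : [6, -72, 6]
MUL     : [6, -432]
DIV     : [0]
PUSH -4 : [0, -4]
OVER    : [0, -4, 0]
ROT     : [-4, 0, 0]
SWAP    : [-4, 0, 0]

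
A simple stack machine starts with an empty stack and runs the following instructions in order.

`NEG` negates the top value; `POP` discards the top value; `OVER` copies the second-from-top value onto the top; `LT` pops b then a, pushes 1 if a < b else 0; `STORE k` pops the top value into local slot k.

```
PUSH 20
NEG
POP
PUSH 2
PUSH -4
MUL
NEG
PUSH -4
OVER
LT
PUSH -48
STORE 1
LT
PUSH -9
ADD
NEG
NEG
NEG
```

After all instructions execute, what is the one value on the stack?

9

PUSH 20   20
NEG       -20
POP       (empty)
PUSH 2    2
PUSH -4   2 -4
MUL       -8
NEG       8
PUSH -4   8 -4
OVER      8 -4 8
LT        8 1
PUSH -48  8 1 -48
STORE 1   8 1
LT        0
PUSH -9   0 -9
ADD       -9
NEG       9
NEG       -9
NEG       9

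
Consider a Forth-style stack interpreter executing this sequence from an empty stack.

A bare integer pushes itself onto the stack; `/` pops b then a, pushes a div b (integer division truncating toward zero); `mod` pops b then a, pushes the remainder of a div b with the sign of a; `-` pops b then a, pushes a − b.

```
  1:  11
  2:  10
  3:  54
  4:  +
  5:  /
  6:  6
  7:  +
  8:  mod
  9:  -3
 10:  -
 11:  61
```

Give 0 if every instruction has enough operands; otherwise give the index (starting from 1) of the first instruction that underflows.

11 → 11
10 → 11 10
54 → 11 10 54
+  → 11 64
/  → 0
6  → 0 6
+  → 6
mod  — needs 2 operands, stack has 1 → underflow

8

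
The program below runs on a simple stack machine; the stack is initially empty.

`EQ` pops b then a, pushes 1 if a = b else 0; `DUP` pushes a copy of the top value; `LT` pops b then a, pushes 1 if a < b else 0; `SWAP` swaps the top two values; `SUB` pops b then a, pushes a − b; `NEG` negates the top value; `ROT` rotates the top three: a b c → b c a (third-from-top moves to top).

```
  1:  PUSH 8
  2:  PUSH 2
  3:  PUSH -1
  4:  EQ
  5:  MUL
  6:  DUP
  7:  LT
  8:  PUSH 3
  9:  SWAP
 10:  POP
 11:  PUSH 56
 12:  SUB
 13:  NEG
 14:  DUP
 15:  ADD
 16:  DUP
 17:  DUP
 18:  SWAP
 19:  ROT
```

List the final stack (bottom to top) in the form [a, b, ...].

[106, 106, 106]

PUSH 8  → [8]
PUSH 2  → [8, 2]
PUSH -1 → [8, 2, -1]
EQ      → [8, 0]
MUL     → [0]
DUP     → [0, 0]
LT      → [0]
PUSH 3  → [0, 3]
SWAP    → [3, 0]
POP     → [3]
PUSH 56 → [3, 56]
SUB     → [-53]
NEG     → [53]
DUP     → [53, 53]
ADD     → [106]
DUP     → [106, 106]
DUP     → [106, 106, 106]
SWAP    → [106, 106, 106]
ROT     → [106, 106, 106]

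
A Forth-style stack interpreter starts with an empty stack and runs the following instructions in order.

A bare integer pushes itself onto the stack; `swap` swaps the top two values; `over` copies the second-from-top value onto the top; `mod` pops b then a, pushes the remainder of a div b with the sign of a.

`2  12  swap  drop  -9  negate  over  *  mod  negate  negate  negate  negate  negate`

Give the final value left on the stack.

2      : 2
12     : 2 12
swap   : 12 2
drop   : 12
-9     : 12 -9
negate : 12 9
over   : 12 9 12
*      : 12 108
mod    : 12
negate : -12
negate : 12
negate : -12
negate : 12
negate : -12

-12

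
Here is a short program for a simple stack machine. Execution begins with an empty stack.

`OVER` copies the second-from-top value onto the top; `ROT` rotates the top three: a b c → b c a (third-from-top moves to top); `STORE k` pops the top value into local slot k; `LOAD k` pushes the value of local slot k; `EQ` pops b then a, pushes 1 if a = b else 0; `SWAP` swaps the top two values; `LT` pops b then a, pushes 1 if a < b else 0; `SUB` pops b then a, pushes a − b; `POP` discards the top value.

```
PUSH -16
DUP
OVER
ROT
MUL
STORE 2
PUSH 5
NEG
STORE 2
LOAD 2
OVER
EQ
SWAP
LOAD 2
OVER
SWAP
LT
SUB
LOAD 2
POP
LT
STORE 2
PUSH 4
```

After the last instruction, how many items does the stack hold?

1

PUSH -16 : [-16]
DUP      : [-16, -16]
OVER     : [-16, -16, -16]
ROT      : [-16, -16, -16]
MUL      : [-16, 256]
STORE 2  : [-16]
PUSH 5   : [-16, 5]
NEG      : [-16, -5]
STORE 2  : [-16]
LOAD 2   : [-16, -5]
OVER     : [-16, -5, -16]
EQ       : [-16, 0]
SWAP     : [0, -16]
LOAD 2   : [0, -16, -5]
OVER     : [0, -16, -5, -16]
SWAP     : [0, -16, -16, -5]
LT       : [0, -16, 1]
SUB      : [0, -17]
LOAD 2   : [0, -17, -5]
POP      : [0, -17]
LT       : [0]
STORE 2  : []
PUSH 4   : [4]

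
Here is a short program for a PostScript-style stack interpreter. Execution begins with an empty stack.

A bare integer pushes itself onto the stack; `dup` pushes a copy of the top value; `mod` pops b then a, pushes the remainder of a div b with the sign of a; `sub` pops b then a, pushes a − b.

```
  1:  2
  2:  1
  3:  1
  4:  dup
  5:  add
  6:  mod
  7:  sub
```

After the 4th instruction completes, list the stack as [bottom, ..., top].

2   -> 2
1   -> 2 1
1   -> 2 1 1
dup -> 2 1 1 1

[2, 1, 1, 1]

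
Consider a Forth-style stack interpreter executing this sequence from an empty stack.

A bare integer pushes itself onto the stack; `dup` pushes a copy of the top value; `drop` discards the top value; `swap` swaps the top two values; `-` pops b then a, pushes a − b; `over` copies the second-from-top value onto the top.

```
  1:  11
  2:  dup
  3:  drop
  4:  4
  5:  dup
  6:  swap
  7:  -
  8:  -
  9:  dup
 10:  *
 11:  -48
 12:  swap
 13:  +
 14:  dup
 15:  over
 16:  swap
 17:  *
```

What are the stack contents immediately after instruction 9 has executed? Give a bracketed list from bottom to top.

[11, 11]

11   → 11
dup  → 11 11
drop → 11
4    → 11 4
dup  → 11 4 4
swap → 11 4 4
-    → 11 0
-    → 11
dup  → 11 11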